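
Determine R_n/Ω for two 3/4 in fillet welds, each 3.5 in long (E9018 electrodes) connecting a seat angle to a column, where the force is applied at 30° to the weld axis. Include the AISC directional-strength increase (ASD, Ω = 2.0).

E90XX → F_EXX = 90 ksi.
t_e = 0.707 × 0.75 = 0.5302 in; A_we = 0.5302 × 7 = 3.712 in².
Directional factor: 1.0 + 0.5 sin^1.5(30°) = 1.177.
F_nw = 0.6 × 90 × 1.177 = 63.55 ksi.
R_n/Ω = (63.55 × 3.712) / 2.0 = 117.9 kip.

R_n/Ω ≈ 118 kip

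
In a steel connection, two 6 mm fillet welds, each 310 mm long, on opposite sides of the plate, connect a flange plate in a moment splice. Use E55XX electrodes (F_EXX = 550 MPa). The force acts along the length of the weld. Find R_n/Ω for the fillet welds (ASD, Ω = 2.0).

Effective throat t_e = 0.707 × 6 = 4.242 mm.
Total length L = 620 mm; A_we = 4.242 × 620 = 2630 mm².
F_nw = 0.6 F_EXX = 0.6 × 550 = 330 MPa.
R_n = 330 × 2630 × 10⁻³ = 867.9 kN; R_n/Ω = 867.9/2.0 = 434 kN.

R_n/Ω ≈ 434 kN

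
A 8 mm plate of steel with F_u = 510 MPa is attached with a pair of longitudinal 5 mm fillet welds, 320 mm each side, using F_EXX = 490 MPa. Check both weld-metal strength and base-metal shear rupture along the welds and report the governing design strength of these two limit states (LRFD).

t_e = 0.707 × 5 = 3.535 mm; L = 640 mm.
Weld metal: φR_n = 0.75 × 0.6 × 490 × 3.535 × 640 × 10⁻³ = 498.9 kN.
Base metal (shear rupture): φR_n = 0.75 × 0.6 × 510 × 8 × 640 × 10⁻³ = 1175 kN.
Governing: weld metal.

φR_n ≈ 499 kN (weld metal governs)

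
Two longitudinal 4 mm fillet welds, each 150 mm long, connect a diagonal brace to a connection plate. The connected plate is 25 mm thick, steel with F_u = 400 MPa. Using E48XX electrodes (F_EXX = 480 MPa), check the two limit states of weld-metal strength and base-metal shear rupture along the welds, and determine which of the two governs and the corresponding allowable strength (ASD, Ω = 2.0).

R_n/Ω ≈ 122 kN (weld metal governs)

t_e = 0.707 × 4 = 2.828 mm; L = 300 mm.
Weld metal: R_n/Ω = (1/2.0) × 0.6 × 480 × 2.828 × 300 × 10⁻³ = 122.2 kN.
Base metal (shear rupture): R_n/Ω = (1/2.0) × 0.6 × 400 × 25 × 300 × 10⁻³ = 900 kN.
Governing: weld metal.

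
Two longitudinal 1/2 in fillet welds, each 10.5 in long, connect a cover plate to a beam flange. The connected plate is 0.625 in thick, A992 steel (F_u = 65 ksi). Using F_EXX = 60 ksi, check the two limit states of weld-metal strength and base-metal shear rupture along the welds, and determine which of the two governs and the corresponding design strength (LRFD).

φR_n ≈ 200 kips (weld metal governs)

t_e = 0.707 × 0.5 = 0.3535 in; L = 21 in.
Weld metal: φR_n = 0.75 × 0.6 × 60 × 0.3535 × 21 = 200.4 kips.
Base metal (shear rupture): φR_n = 0.75 × 0.6 × 65 × 0.625 × 21 = 383.9 kips.
Governing: weld metal.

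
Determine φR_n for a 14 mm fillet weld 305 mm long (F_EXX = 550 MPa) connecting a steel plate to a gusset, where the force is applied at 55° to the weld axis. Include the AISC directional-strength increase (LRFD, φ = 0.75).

t_e = 0.707 × 14 = 9.898 mm; A_we = 9.898 × 305 = 3019 mm².
Directional factor: 1.0 + 0.5 sin^1.5(55°) = 1.371.
F_nw = 0.6 × 550 × 1.371 = 452.3 MPa.
φR_n = 0.75 × 452.3 × 3019 × 10⁻³ = 1024 kN.

φR_n ≈ 1020 kN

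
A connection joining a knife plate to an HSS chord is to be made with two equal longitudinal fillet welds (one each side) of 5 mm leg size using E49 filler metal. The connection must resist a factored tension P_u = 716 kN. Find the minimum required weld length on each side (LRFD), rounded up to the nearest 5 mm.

E49XX → F_EXX = 490 MPa.
Throat t_e = 0.707 × 5 = 3.535 mm.
φr_n = 0.75 × 0.6 × 490 × 3.535 × 10⁻³ = 0.7795 kN/mm.
L_req = P_u / φr_n = 716 / 0.7795 = 918.6 mm total.
Per side: 918.6 / 2 = 459.3 mm.
Round up → use L = 460 mm on each side.

L = 460 mm on each side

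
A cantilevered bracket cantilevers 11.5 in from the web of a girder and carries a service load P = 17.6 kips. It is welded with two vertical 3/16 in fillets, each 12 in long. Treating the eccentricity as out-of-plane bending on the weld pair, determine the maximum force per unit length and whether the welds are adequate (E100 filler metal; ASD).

E100XX → F_EXX = 100 ksi.
L_w = 2 × 12 = 24 in; section modulus (unit throat) S = 2 × L²/6 = 48 in².
Direct shear f_v = P/L_w = 17.6/24 = 0.7333 kip/in.
Moment M = P × e = 17.6 × 11.5 = 202.4 kip·in; bending f_b = M/S = 4.217 kip/in.
f_max = √(f_v² + f_b²) = √(0.7333² + 4.217²) = 4.28 kip/in.
r_n/Ω = (1/2.0) × 0.6 × 100 × (0.707 × 0.1875) = 3.977 kip/in → NOT adequate.

f_max ≈ 4.28 kip/in; NOT adequate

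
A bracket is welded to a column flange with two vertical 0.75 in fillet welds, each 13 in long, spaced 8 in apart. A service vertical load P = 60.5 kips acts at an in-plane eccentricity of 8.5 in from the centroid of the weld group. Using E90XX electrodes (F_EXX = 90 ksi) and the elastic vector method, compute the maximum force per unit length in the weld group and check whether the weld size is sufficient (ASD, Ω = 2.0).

Total weld length L_w = 26 in. Treat welds as unit-width lines.
Polar moment about centroid: J = 2[d³/12 + d(b/2)²] = 2[13³/12 + 13×4²] = 782.2 in³.
Direct shear f_v = P/L_w = 60.5 / 26 = 2.327 kip/in (vertical).
Torsion M = P·e = 60.5 × 8.5 = 514.25 kip·in.
Critical point at (x, y) = (4, 6.5) from centroid. f_tx = M·y/J = 4.274 kip/in; f_ty = M·x/J = 2.63 kip/in.
Resultant f_max = √[f_tx² + (f_v + f_ty)²] = √[4.274² + (2.327 + 2.63)²] = 6.545 kip/in.
Capacity per unit length: r_n/Ω = (1/2.0) × 0.6 × 90 × (0.707 × 0.75) = 14.32 kip/in.
6.545 ≤ 14.32 → adequate.

f_max ≈ 6.54 kip/in; adequate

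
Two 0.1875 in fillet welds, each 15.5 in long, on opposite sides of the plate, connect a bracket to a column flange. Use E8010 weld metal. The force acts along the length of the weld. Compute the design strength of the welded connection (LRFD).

φR_n ≈ 148 kips

E80XX → F_EXX = 80 ksi.
Effective throat t_e = 0.707 × 0.1875 = 0.1326 in.
Total length L = 31 in; A_we = 0.1326 × 31 = 4.109 in².
F_nw = 0.6 F_EXX = 0.6 × 80 = 48 ksi.
φR_n = 0.75 × 48 × 4.109 = 147.9 kips.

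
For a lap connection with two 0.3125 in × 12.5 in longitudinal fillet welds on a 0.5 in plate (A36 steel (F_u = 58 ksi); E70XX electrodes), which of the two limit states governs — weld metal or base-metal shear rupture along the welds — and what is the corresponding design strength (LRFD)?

φR_n ≈ 174 kip (weld metal governs)

E70XX → F_EXX = 70 ksi.
t_e = 0.707 × 0.3125 = 0.2209 in; L = 25 in.
Weld metal: φR_n = 0.75 × 0.6 × 70 × 0.2209 × 25 = 174 kip.
Base metal (shear rupture): φR_n = 0.75 × 0.6 × 58 × 0.5 × 25 = 326.2 kip.
Governing: weld metal.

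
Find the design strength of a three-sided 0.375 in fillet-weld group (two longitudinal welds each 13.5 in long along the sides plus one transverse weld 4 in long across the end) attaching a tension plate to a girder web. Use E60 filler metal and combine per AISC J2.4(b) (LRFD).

E60XX → F_EXX = 60 ksi.
t_e = 0.707 × 0.375 = 0.2651 in.
R_nwl = 0.6 × 60 × 0.2651 × 27 = 257.7 kip (longitudinal, 2 welds).
R_nwt = 0.6 × 60 × 0.2651 × 4 = 38.18 kip (transverse, base value).
(i) R_nwl + R_nwt = 295.9 kip; (ii) 0.85 R_nwl + 1.5 R_nwt = 276.3 kip.
R_n = max = 295.9 kip [governs: (i)]; φR_n = 221.9 kip.

φR_n ≈ 222 kip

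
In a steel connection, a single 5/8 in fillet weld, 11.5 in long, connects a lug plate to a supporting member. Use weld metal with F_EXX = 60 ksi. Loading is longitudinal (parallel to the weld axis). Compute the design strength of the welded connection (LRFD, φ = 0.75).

Effective throat t_e = 0.707 × 0.625 = 0.4419 in.
Total length L = 11.5 in; A_we = 0.4419 × 11.5 = 5.082 in².
F_nw = 0.6 F_EXX = 0.6 × 60 = 36 ksi.
φR_n = 0.75 × 36 × 5.082 = 137.2 kip.

φR_n ≈ 137 kip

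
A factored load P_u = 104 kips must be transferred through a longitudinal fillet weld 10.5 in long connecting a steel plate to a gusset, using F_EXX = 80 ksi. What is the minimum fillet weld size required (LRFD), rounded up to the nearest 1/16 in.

Total weld length L = 10.5 in.
Required throat t_e = P_u / (φ × 0.6 F_EXX × L) = 104 / (0.75 × 0.6 × 80 × 10.5) = 0.2751 in.
Required leg w = t_e / 0.707 = 0.3892 in → use 7/16 in.

w = 7/16 in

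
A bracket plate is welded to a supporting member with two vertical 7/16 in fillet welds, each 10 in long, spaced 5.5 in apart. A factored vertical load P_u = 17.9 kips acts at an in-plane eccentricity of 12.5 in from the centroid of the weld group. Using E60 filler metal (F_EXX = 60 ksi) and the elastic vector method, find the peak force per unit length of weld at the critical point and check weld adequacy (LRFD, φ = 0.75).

Total weld length L_w = 20 in. Treat welds as unit-width lines.
Polar moment about centroid: J = 2[d³/12 + d(b/2)²] = 2[10³/12 + 10×2.75²] = 317.9 in³.
Direct shear f_v = P/L_w = 17.9 / 20 = 0.895 kip/in (vertical).
Torsion M = P·e = 17.9 × 12.5 = 223.75 kip·in.
Critical point at (x, y) = (2.75, 5) from centroid. f_tx = M·y/J = 3.519 kip/in; f_ty = M·x/J = 1.935 kip/in.
Resultant f_max = √[f_tx² + (f_v + f_ty)²] = √[3.519² + (0.895 + 1.935)²] = 4.516 kip/in.
Capacity per unit length: φr_n = 0.75 × 0.6 × 60 × (0.707 × 0.4375) = 8.351 kip/in.
4.516 ≤ 8.351 → adequate.

f_max ≈ 4.52 kip/in; adequate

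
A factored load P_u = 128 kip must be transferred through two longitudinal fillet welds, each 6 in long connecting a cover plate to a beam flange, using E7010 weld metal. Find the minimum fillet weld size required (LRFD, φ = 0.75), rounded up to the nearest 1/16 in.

w = 1/2 in

E70XX → F_EXX = 70 ksi.
Total weld length L = 12 in.
Required throat t_e = P_u / (φ × 0.6 F_EXX × L) = 128 / (0.75 × 0.6 × 70 × 12) = 0.3386 in.
Required leg w = t_e / 0.707 = 0.479 in → use 1/2 in.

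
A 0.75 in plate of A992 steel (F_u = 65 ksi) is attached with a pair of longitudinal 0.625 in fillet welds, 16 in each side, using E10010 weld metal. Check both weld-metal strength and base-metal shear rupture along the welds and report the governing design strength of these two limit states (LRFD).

φR_n ≈ 636 kip (weld metal governs)

E100XX → F_EXX = 100 ksi.
t_e = 0.707 × 0.625 = 0.4419 in; L = 32 in.
Weld metal: φR_n = 0.75 × 0.6 × 100 × 0.4419 × 32 = 636.3 kip.
Base metal (shear rupture): φR_n = 0.75 × 0.6 × 65 × 0.75 × 32 = 702 kip.
Governing: weld metal.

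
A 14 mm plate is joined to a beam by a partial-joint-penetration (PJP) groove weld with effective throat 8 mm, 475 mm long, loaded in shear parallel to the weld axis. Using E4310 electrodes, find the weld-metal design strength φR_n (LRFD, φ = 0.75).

φR_n ≈ 735 kN

E43XX → F_EXX = 430 MPa.
Effective throat (given) t_e = 8 mm.
A_we = 8 × 475 = 3800 mm².
F_nw = 0.6 F_EXX = 258 MPa.
φR_n = 0.75 × 258 × 3800 × 10⁻³ = 735.3 kN.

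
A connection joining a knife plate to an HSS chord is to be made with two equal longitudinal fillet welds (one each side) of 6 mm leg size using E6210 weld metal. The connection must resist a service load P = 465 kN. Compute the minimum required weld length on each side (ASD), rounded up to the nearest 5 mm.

L = 295 mm on each side

E62XX → F_EXX = 620 MPa.
Throat t_e = 0.707 × 6 = 4.242 mm.
r_n/Ω = (0.6 × 620 × 4.242) / 2.0 = 789 N/mm = 0.789 kN/mm.
L_req = P / (r_n/Ω) = 465 / 0.789 = 589.3 mm total.
Per side: 589.3 / 2 = 294.7 mm.
Round up → use L = 295 mm on each side.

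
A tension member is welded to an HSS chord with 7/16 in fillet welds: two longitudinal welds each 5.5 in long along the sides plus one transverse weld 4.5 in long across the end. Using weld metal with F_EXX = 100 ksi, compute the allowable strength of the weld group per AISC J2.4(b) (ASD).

R_n/Ω ≈ 149 kips

t_e = 0.707 × 0.4375 = 0.3093 in.
R_nwl = 0.6 × 100 × 0.3093 × 11 = 204.1 kips (longitudinal, 2 welds).
R_nwt = 0.6 × 100 × 0.3093 × 4.5 = 83.51 kips (transverse, base value).
(i) R_nwl + R_nwt = 287.7 kips; (ii) 0.85 R_nwl + 1.5 R_nwt = 298.8 kips.
R_n = max = 298.8 kips [governs: (ii)]; R_n/Ω = 149.4 kips.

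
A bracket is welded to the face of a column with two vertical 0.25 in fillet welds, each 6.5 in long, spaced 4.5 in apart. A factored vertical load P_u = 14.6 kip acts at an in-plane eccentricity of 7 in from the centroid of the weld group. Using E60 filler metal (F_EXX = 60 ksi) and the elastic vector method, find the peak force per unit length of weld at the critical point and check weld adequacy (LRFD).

f_max ≈ 4.36 kip/in; adequate

Total weld length L_w = 13 in. Treat welds as unit-width lines.
Polar moment about centroid: J = 2[d³/12 + d(b/2)²] = 2[6.5³/12 + 6.5×2.25²] = 111.6 in³.
Direct shear f_v = P/L_w = 14.6 / 13 = 1.123 kip/in (vertical).
Torsion M = P·e = 14.6 × 7 = 102.2 kip·in.
Critical point at (x, y) = (2.25, 3.25) from centroid. f_tx = M·y/J = 2.977 kip/in; f_ty = M·x/J = 2.061 kip/in.
Resultant f_max = √[f_tx² + (f_v + f_ty)²] = √[2.977² + (1.123 + 2.061)²] = 4.359 kip/in.
Capacity per unit length: φr_n = 0.75 × 0.6 × 60 × (0.707 × 0.25) = 4.772 kip/in.
4.359 ≤ 4.772 → adequate.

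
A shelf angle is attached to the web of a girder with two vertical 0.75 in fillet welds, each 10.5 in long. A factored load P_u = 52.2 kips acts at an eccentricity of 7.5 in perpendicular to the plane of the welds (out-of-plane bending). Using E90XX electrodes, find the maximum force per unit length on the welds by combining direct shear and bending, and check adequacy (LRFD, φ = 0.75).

f_max ≈ 10.9 kip/in; adequate

E90XX → F_EXX = 90 ksi.
L_w = 2 × 10.5 = 21 in; section modulus (unit throat) S = 2 × L²/6 = 36.75 in².
Direct shear f_v = P/L_w = 52.2/21 = 2.486 kip/in.
Moment M = P × e = 52.2 × 7.5 = 391.5 kip·in; bending f_b = M/S = 10.65 kip/in.
f_max = √(f_v² + f_b²) = √(2.486² + 10.65²) = 10.94 kip/in.
φr_n = 0.75 × 0.6 × 90 × (0.707 × 0.75) = 21.48 kip/in → adequate.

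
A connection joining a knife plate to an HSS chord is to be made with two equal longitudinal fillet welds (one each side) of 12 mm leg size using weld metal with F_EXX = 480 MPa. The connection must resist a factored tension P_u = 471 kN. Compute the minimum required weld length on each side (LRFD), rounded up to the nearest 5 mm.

L = 130 mm on each side

Throat t_e = 0.707 × 12 = 8.484 mm.
φr_n = 0.75 × 0.6 × 480 × 8.484 × 10⁻³ = 1.833 kN/mm.
L_req = P_u / φr_n = 471 / 1.833 = 257 mm total.
Per side: 257 / 2 = 128.5 mm.
Round up → use L = 130 mm on each side.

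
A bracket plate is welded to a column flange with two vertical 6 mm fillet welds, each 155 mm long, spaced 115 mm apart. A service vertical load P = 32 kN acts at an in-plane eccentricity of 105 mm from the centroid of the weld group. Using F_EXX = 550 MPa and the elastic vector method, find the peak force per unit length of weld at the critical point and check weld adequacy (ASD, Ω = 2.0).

f_max ≈ 272 N/mm; adequate

Total weld length L_w = 310 mm. Treat welds as unit-width lines.
Polar moment about centroid: J = 2[d³/12 + d(b/2)²] = 2[155³/12 + 155×57.5²] = 1646000 mm³.
Direct shear f_v = P/L_w = 32×10³ / 310 = 103.2 N/mm (vertical).
Torsion M = P·e = 32×10³ × 105 = 3360000 N·mm.
Critical point at (x, y) = (57.5, 77.5) from centroid. f_tx = M·y/J = 158.2 N/mm; f_ty = M·x/J = 117.4 N/mm.
Resultant f_max = √[f_tx² + (f_v + f_ty)²] = √[158.2² + (103.2 + 117.4)²] = 271.5 N/mm.
Capacity per unit length: r_n/Ω = (1/2.0) × 0.6 × 550 × (0.707 × 6) = 699.9 N/mm.
271.5 ≤ 699.9 → adequate.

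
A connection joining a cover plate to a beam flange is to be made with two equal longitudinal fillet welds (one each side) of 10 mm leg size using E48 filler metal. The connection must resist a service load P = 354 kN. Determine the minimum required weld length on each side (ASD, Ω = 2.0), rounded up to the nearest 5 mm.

E48XX → F_EXX = 480 MPa.
Throat t_e = 0.707 × 10 = 7.07 mm.
r_n/Ω = (0.6 × 480 × 7.07) / 2.0 = 1018 N/mm = 1.018 kN/mm.
L_req = P / (r_n/Ω) = 354 / 1.018 = 347.7 mm total.
Per side: 347.7 / 2 = 173.9 mm.
Round up → use L = 175 mm on each side.

L = 175 mm on each side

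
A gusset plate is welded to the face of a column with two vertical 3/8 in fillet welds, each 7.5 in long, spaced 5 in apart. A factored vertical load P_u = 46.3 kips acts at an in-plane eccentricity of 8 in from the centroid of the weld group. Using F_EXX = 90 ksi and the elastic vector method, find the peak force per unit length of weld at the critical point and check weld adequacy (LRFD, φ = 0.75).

Total weld length L_w = 15 in. Treat welds as unit-width lines.
Polar moment about centroid: J = 2[d³/12 + d(b/2)²] = 2[7.5³/12 + 7.5×2.5²] = 164.1 in³.
Direct shear f_v = P/L_w = 46.3 / 15 = 3.087 kip/in (vertical).
Torsion M = P·e = 46.3 × 8 = 370.4 kip·in.
Critical point at (x, y) = (2.5, 3.75) from centroid. f_tx = M·y/J = 8.466 kip/in; f_ty = M·x/J = 5.644 kip/in.
Resultant f_max = √[f_tx² + (f_v + f_ty)²] = √[8.466² + (3.087 + 5.644)²] = 12.16 kip/in.
Capacity per unit length: φr_n = 0.75 × 0.6 × 90 × (0.707 × 0.375) = 10.74 kip/in.
12.16 > 10.74 → NOT adequate.

f_max ≈ 12.2 kip/in; NOT adequate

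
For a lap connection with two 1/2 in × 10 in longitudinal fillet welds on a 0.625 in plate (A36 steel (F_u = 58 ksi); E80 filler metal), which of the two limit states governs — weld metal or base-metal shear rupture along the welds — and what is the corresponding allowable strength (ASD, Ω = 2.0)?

E80XX → F_EXX = 80 ksi.
t_e = 0.707 × 0.5 = 0.3535 in; L = 20 in.
Weld metal: R_n/Ω = (1/2.0) × 0.6 × 80 × 0.3535 × 20 = 169.7 kip.
Base metal (shear rupture): R_n/Ω = (1/2.0) × 0.6 × 58 × 0.625 × 20 = 217.5 kip.
Governing: weld metal.

R_n/Ω ≈ 170 kip (weld metal governs)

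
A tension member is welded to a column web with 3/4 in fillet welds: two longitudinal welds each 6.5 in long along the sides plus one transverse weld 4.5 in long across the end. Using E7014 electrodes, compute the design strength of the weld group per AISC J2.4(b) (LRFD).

φR_n ≈ 297 kips

E70XX → F_EXX = 70 ksi.
t_e = 0.707 × 0.75 = 0.5302 in.
R_nwl = 0.6 × 70 × 0.5302 × 13 = 289.5 kips (longitudinal, 2 welds).
R_nwt = 0.6 × 70 × 0.5302 × 4.5 = 100.2 kips (transverse, base value).
(i) R_nwl + R_nwt = 389.7 kips; (ii) 0.85 R_nwl + 1.5 R_nwt = 396.4 kips.
R_n = max = 396.4 kips [governs: (ii)]; φR_n = 297.3 kips.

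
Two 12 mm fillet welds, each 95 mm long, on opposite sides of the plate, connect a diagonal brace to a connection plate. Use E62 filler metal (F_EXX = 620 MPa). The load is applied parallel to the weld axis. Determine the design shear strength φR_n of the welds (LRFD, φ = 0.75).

φR_n ≈ 450 kN

Effective throat t_e = 0.707 × 12 = 8.484 mm.
Total length L = 190 mm; A_we = 8.484 × 190 = 1612 mm².
F_nw = 0.6 F_EXX = 0.6 × 620 = 372 MPa.
φR_n = 0.75 × 372 × 1612 × 10⁻³ = 449.7 kN.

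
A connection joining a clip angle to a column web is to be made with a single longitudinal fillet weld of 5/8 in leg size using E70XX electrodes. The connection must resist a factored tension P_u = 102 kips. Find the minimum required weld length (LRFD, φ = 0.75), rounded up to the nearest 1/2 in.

E70XX → F_EXX = 70 ksi.
Throat t_e = 0.707 × 0.625 = 0.4419 in.
φr_n = 0.75 × 0.6 × 70 × 0.4419 = 13.92 kips/in.
L_req = P_u / φr_n = 102 / 13.92 = 7.328 in total.
Round up → use L = 7.5 in.

L = 7.5 in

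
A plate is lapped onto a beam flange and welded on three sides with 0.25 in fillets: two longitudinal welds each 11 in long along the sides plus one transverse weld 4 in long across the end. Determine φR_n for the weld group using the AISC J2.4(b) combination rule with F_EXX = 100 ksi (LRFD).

φR_n ≈ 207 kips

t_e = 0.707 × 0.25 = 0.1767 in.
R_nwl = 0.6 × 100 × 0.1767 × 22 = 233.3 kips (longitudinal, 2 welds).
R_nwt = 0.6 × 100 × 0.1767 × 4 = 42.42 kips (transverse, base value).
(i) R_nwl + R_nwt = 275.7 kips; (ii) 0.85 R_nwl + 1.5 R_nwt = 261.9 kips.
R_n = max = 275.7 kips [governs: (i)]; φR_n = 206.8 kips.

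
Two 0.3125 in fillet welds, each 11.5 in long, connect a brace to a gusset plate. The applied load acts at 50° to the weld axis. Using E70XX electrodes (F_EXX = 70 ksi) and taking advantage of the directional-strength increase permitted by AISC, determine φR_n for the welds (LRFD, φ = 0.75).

φR_n ≈ 214 kip

t_e = 0.707 × 0.3125 = 0.2209 in; A_we = 0.2209 × 23 = 5.082 in².
Directional factor: 1.0 + 0.5 sin^1.5(50°) = 1.335.
F_nw = 0.6 × 70 × 1.335 = 56.08 ksi.
φR_n = 0.75 × 56.08 × 5.082 = 213.7 kip.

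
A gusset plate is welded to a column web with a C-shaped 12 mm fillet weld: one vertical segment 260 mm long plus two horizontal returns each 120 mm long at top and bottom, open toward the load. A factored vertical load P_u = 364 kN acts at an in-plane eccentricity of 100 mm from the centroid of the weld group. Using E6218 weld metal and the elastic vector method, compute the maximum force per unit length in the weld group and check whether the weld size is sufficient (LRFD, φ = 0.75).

E62XX → F_EXX = 620 MPa.
Total weld length L_w = 500 mm. Treat welds as unit-width lines.
Centroid: x̄ = 2×120×60 / 500 = 28.8 mm from the vertical weld.
Polar moment about centroid: J = I_x + I_y = [260³/12 + 2×120×130²] + [260×28.8² + 2(120³/12 + 120×31.2²)] = 6258000 mm³.
Direct shear f_v = P/L_w = 364×10³ / 500 = 728 N/mm (vertical).
Torsion M = P·e = 364×10³ × 100 = 36400000 N·mm.
Critical point at (x, y) = (91.2, 130) from centroid. f_tx = M·y/J = 756.2 N/mm; f_ty = M·x/J = 530.5 N/mm.
Resultant f_max = √[f_tx² + (f_v + f_ty)²] = √[756.2² + (728 + 530.5)²] = 1468 N/mm.
Capacity per unit length: φr_n = 0.75 × 0.6 × 620 × (0.707 × 12) = 2367 N/mm.
1468 ≤ 2367 → adequate.

f_max ≈ 1470 N/mm; adequate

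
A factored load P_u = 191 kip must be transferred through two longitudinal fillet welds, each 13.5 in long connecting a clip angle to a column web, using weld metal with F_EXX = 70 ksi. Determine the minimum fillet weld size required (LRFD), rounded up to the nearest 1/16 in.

w = 3/8 in

Total weld length L = 27 in.
Required throat t_e = P_u / (φ × 0.6 F_EXX × L) = 191 / (0.75 × 0.6 × 70 × 27) = 0.2246 in.
Required leg w = t_e / 0.707 = 0.3176 in → use 3/8 in.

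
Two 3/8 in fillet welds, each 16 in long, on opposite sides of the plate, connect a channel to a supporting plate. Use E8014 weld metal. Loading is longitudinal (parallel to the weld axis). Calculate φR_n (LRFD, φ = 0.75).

E80XX → F_EXX = 80 ksi.
Effective throat t_e = 0.707 × 0.375 = 0.2651 in.
Total length L = 32 in; A_we = 0.2651 × 32 = 8.484 in².
F_nw = 0.6 F_EXX = 0.6 × 80 = 48 ksi.
φR_n = 0.75 × 48 × 8.484 = 305.4 kip.

φR_n ≈ 305 kip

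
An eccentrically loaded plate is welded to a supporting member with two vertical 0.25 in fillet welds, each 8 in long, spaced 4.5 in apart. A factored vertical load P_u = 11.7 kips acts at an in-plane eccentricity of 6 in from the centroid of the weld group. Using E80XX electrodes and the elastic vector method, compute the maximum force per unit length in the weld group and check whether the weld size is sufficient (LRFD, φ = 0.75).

f_max ≈ 2.38 kip/in; adequate

E80XX → F_EXX = 80 ksi.
Total weld length L_w = 16 in. Treat welds as unit-width lines.
Polar moment about centroid: J = 2[d³/12 + d(b/2)²] = 2[8³/12 + 8×2.25²] = 166.3 in³.
Direct shear f_v = P/L_w = 11.7 / 16 = 0.7312 kip/in (vertical).
Torsion M = P·e = 11.7 × 6 = 70.2 kip·in.
Critical point at (x, y) = (2.25, 4) from centroid. f_tx = M·y/J = 1.688 kip/in; f_ty = M·x/J = 0.9496 kip/in.
Resultant f_max = √[f_tx² + (f_v + f_ty)²] = √[1.688² + (0.7312 + 0.9496)²] = 2.382 kip/in.
Capacity per unit length: φr_n = 0.75 × 0.6 × 80 × (0.707 × 0.25) = 6.363 kip/in.
2.382 ≤ 6.363 → adequate.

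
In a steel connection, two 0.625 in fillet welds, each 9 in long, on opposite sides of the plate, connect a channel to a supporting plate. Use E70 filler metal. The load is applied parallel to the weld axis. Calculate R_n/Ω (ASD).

R_n/Ω ≈ 167 kip

E70XX → F_EXX = 70 ksi.
Effective throat t_e = 0.707 × 0.625 = 0.4419 in.
Total length L = 18 in; A_we = 0.4419 × 18 = 7.954 in².
F_nw = 0.6 F_EXX = 0.6 × 70 = 42 ksi.
R_n = 42 × 7.954 = 334.1 kip; R_n/Ω = 334.1/2.0 = 167 kip.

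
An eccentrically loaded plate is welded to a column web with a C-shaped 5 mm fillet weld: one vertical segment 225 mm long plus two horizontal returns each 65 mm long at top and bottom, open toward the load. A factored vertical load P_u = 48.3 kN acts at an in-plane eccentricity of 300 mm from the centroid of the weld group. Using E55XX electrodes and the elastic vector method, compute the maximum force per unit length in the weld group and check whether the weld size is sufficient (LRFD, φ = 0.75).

E55XX → F_EXX = 550 MPa.
Total weld length L_w = 355 mm. Treat welds as unit-width lines.
Centroid: x̄ = 2×65×32.5 / 355 = 11.9 mm from the vertical weld.
Polar moment about centroid: J = I_x + I_y = [225³/12 + 2×65×112.5²] + [225×11.9² + 2(65³/12 + 65×20.6²)] = 2727000 mm³.
Direct shear f_v = P/L_w = 48.3×10³ / 355 = 136.1 N/mm (vertical).
Torsion M = P·e = 48.3×10³ × 300 = 14490000 N·mm.
Critical point at (x, y) = (53.1, 112.5) from centroid. f_tx = M·y/J = 597.7 N/mm; f_ty = M·x/J = 282.1 N/mm.
Resultant f_max = √[f_tx² + (f_v + f_ty)²] = √[597.7² + (136.1 + 282.1)²] = 729.5 N/mm.
Capacity per unit length: φr_n = 0.75 × 0.6 × 550 × (0.707 × 5) = 874.9 N/mm.
729.5 ≤ 874.9 → adequate.

f_max ≈ 729 N/mm; adequate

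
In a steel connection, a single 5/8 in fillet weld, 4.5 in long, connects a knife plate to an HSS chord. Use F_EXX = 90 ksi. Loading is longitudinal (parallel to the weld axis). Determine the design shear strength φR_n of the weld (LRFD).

Effective throat t_e = 0.707 × 0.625 = 0.4419 in.
Total length L = 4.5 in; A_we = 0.4419 × 4.5 = 1.988 in².
F_nw = 0.6 F_EXX = 0.6 × 90 = 54 ksi.
φR_n = 0.75 × 54 × 1.988 = 80.53 kips.

φR_n ≈ 80.5 kips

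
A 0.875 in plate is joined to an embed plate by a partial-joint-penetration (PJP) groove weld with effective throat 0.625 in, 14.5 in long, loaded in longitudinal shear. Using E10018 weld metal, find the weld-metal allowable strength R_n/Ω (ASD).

R_n/Ω ≈ 272 kip

E100XX → F_EXX = 100 ksi.
Effective throat (given) t_e = 0.625 in.
A_we = 0.625 × 14.5 = 9.062 in².
F_nw = 0.6 F_EXX = 60 ksi.
R_n/Ω = (60 × 9.062) / 2.0 = 271.9 kip.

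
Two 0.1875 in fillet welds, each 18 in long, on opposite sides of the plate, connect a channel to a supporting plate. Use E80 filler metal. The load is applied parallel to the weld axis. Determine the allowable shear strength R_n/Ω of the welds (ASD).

R_n/Ω ≈ 115 kips

E80XX → F_EXX = 80 ksi.
Effective throat t_e = 0.707 × 0.1875 = 0.1326 in.
Total length L = 36 in; A_we = 0.1326 × 36 = 4.772 in².
F_nw = 0.6 F_EXX = 0.6 × 80 = 48 ksi.
R_n = 48 × 4.772 = 229.1 kips; R_n/Ω = 229.1/2.0 = 114.5 kips.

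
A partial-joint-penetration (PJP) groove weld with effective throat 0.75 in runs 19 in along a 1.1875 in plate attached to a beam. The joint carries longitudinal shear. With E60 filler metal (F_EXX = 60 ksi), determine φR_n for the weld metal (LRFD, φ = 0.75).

φR_n ≈ 385 kip

Effective throat (given) t_e = 0.75 in.
A_we = 0.75 × 19 = 14.25 in².
F_nw = 0.6 F_EXX = 36 ksi.
φR_n = 0.75 × 36 × 14.25 = 384.8 kip.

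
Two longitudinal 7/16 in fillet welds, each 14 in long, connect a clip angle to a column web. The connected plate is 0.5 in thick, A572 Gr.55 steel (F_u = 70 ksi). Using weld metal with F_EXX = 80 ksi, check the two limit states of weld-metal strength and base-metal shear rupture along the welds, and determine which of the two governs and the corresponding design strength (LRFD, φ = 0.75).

t_e = 0.707 × 0.4375 = 0.3093 in; L = 28 in.
Weld metal: φR_n = 0.75 × 0.6 × 80 × 0.3093 × 28 = 311.8 kip.
Base metal (shear rupture): φR_n = 0.75 × 0.6 × 70 × 0.5 × 28 = 441 kip.
Governing: weld metal.

φR_n ≈ 312 kip (weld metal governs)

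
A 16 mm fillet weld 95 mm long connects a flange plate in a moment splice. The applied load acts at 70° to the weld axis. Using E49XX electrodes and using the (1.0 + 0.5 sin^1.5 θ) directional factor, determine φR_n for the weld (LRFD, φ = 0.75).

φR_n ≈ 345 kN

E49XX → F_EXX = 490 MPa.
t_e = 0.707 × 16 = 11.31 mm; A_we = 11.31 × 95 = 1075 mm².
Directional factor: 1.0 + 0.5 sin^1.5(70°) = 1.455.
F_nw = 0.6 × 490 × 1.455 = 427.9 MPa.
φR_n = 0.75 × 427.9 × 1075 × 10⁻³ = 344.9 kN.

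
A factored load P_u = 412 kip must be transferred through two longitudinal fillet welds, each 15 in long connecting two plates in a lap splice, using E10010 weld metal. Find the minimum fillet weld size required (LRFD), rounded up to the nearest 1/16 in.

w = 7/16 in

E100XX → F_EXX = 100 ksi.
Total weld length L = 30 in.
Required throat t_e = P_u / (φ × 0.6 F_EXX × L) = 412 / (0.75 × 0.6 × 100 × 30) = 0.3052 in.
Required leg w = t_e / 0.707 = 0.4317 in → use 7/16 in.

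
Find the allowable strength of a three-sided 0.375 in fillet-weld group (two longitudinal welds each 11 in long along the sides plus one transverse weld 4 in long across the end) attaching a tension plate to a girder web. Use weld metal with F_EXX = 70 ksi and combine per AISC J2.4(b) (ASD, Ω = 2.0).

t_e = 0.707 × 0.375 = 0.2651 in.
R_nwl = 0.6 × 70 × 0.2651 × 22 = 245 kips (longitudinal, 2 welds).
R_nwt = 0.6 × 70 × 0.2651 × 4 = 44.54 kips (transverse, base value).
(i) R_nwl + R_nwt = 289.5 kips; (ii) 0.85 R_nwl + 1.5 R_nwt = 275 kips.
R_n = max = 289.5 kips [governs: (i)]; R_n/Ω = 144.8 kips.

R_n/Ω ≈ 145 kips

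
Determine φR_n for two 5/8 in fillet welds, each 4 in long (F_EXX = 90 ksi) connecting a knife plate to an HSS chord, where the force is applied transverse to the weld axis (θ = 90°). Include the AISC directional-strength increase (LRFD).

φR_n ≈ 215 kip

t_e = 0.707 × 0.625 = 0.4419 in; A_we = 0.4419 × 8 = 3.535 in².
Directional factor: 1.0 + 0.5 sin^1.5(90°) = 1.5.
F_nw = 0.6 × 90 × 1.5 = 81 ksi.
φR_n = 0.75 × 81 × 3.535 = 214.8 kip.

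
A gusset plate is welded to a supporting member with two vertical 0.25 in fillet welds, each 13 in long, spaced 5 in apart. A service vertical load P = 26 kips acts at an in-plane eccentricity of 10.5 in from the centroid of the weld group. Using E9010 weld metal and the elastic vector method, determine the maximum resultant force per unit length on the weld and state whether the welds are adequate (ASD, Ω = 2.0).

f_max ≈ 4.06 kip/in; adequate

E90XX → F_EXX = 90 ksi.
Total weld length L_w = 26 in. Treat welds as unit-width lines.
Polar moment about centroid: J = 2[d³/12 + d(b/2)²] = 2[13³/12 + 13×2.5²] = 528.7 in³.
Direct shear f_v = P/L_w = 26 / 26 = 1 kip/in (vertical).
Torsion M = P·e = 26 × 10.5 = 273 kip·in.
Critical point at (x, y) = (2.5, 6.5) from centroid. f_tx = M·y/J = 3.357 kip/in; f_ty = M·x/J = 1.291 kip/in.
Resultant f_max = √[f_tx² + (f_v + f_ty)²] = √[3.357² + (1 + 1.291)²] = 4.064 kip/in.
Capacity per unit length: r_n/Ω = (1/2.0) × 0.6 × 90 × (0.707 × 0.25) = 4.772 kip/in.
4.064 ≤ 4.772 → adequate.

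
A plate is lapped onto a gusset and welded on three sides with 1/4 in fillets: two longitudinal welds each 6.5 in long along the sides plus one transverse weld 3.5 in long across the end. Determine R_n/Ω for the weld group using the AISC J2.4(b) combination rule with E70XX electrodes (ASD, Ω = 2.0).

R_n/Ω ≈ 61.2 kips

E70XX → F_EXX = 70 ksi.
t_e = 0.707 × 0.25 = 0.1767 in.
R_nwl = 0.6 × 70 × 0.1767 × 13 = 96.51 kips (longitudinal, 2 welds).
R_nwt = 0.6 × 70 × 0.1767 × 3.5 = 25.98 kips (transverse, base value).
(i) R_nwl + R_nwt = 122.5 kips; (ii) 0.85 R_nwl + 1.5 R_nwt = 121 kips.
R_n = max = 122.5 kips [governs: (i)]; R_n/Ω = 61.24 kips.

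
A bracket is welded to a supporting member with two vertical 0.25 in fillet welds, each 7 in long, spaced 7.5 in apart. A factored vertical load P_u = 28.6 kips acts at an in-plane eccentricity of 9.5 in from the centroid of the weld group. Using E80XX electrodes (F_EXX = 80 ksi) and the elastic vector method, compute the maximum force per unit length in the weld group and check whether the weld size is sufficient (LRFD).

Total weld length L_w = 14 in. Treat welds as unit-width lines.
Polar moment about centroid: J = 2[d³/12 + d(b/2)²] = 2[7³/12 + 7×3.75²] = 254 in³.
Direct shear f_v = P/L_w = 28.6 / 14 = 2.043 kip/in (vertical).
Torsion M = P·e = 28.6 × 9.5 = 271.7 kip·in.
Critical point at (x, y) = (3.75, 3.5) from centroid. f_tx = M·y/J = 3.743 kip/in; f_ty = M·x/J = 4.011 kip/in.
Resultant f_max = √[f_tx² + (f_v + f_ty)²] = √[3.743² + (2.043 + 4.011)²] = 7.117 kip/in.
Capacity per unit length: φr_n = 0.75 × 0.6 × 80 × (0.707 × 0.25) = 6.363 kip/in.
7.117 > 6.363 → NOT adequate.

f_max ≈ 7.12 kip/in; NOT adequate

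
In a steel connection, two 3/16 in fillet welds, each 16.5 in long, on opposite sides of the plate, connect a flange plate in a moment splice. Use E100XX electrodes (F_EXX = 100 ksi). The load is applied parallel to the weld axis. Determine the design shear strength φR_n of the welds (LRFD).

φR_n ≈ 197 kip

Effective throat t_e = 0.707 × 0.1875 = 0.1326 in.
Total length L = 33 in; A_we = 0.1326 × 33 = 4.375 in².
F_nw = 0.6 F_EXX = 0.6 × 100 = 60 ksi.
φR_n = 0.75 × 60 × 4.375 = 196.9 kip.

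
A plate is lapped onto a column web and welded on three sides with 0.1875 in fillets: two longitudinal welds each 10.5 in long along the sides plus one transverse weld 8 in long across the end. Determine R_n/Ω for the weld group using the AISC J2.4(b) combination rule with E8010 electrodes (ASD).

R_n/Ω ≈ 95 kip

E80XX → F_EXX = 80 ksi.
t_e = 0.707 × 0.1875 = 0.1326 in.
R_nwl = 0.6 × 80 × 0.1326 × 21 = 133.6 kip (longitudinal, 2 welds).
R_nwt = 0.6 × 80 × 0.1326 × 8 = 50.9 kip (transverse, base value).
(i) R_nwl + R_nwt = 184.5 kip; (ii) 0.85 R_nwl + 1.5 R_nwt = 189.9 kip.
R_n = max = 189.9 kip [governs: (ii)]; R_n/Ω = 94.97 kip.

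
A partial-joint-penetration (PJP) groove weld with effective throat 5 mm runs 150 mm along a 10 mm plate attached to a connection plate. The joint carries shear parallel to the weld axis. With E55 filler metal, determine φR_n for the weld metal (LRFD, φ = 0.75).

φR_n ≈ 186 kN

E55XX → F_EXX = 550 MPa.
Effective throat (given) t_e = 5 mm.
A_we = 5 × 150 = 750 mm².
F_nw = 0.6 F_EXX = 330 MPa.
φR_n = 0.75 × 330 × 750 × 10⁻³ = 185.6 kN.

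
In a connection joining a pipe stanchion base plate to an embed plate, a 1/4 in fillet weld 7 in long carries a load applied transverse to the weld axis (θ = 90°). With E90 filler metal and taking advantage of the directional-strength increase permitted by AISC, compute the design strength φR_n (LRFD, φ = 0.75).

φR_n ≈ 75.2 kip

E90XX → F_EXX = 90 ksi.
t_e = 0.707 × 0.25 = 0.1767 in; A_we = 0.1767 × 7 = 1.237 in².
Directional factor: 1.0 + 0.5 sin^1.5(90°) = 1.5.
F_nw = 0.6 × 90 × 1.5 = 81 ksi.
φR_n = 0.75 × 81 × 1.237 = 75.16 kip.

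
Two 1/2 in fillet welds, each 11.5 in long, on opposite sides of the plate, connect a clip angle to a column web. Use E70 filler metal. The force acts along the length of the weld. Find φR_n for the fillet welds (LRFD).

E70XX → F_EXX = 70 ksi.
Effective throat t_e = 0.707 × 0.5 = 0.3535 in.
Total length L = 23 in; A_we = 0.3535 × 23 = 8.13 in².
F_nw = 0.6 F_EXX = 0.6 × 70 = 42 ksi.
φR_n = 0.75 × 42 × 8.13 = 256.1 kips.

φR_n ≈ 256 kips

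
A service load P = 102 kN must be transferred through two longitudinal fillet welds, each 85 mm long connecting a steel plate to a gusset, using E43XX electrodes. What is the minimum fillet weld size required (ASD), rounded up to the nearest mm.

w = 7 mm

E43XX → F_EXX = 430 MPa.
Total weld length L = 170 mm.
Required throat t_e = P × Ω / (0.6 F_EXX × L) = 102 × 2.0 / (0.6 × 430 × 170 × 10⁻³) = 4.651 mm.
Required leg w = t_e / 0.707 = 6.579 mm → use 7 mm.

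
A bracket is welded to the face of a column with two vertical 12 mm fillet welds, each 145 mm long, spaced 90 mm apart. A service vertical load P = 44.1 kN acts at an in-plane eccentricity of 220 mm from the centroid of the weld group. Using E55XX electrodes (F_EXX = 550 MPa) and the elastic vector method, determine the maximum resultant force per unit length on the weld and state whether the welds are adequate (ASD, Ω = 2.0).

Total weld length L_w = 290 mm. Treat welds as unit-width lines.
Polar moment about centroid: J = 2[d³/12 + d(b/2)²] = 2[145³/12 + 145×45²] = 1095000 mm³.
Direct shear f_v = P/L_w = 44.1×10³ / 290 = 152.1 N/mm (vertical).
Torsion M = P·e = 44.1×10³ × 220 = 9702000 N·mm.
Critical point at (x, y) = (45, 72.5) from centroid. f_tx = M·y/J = 642.2 N/mm; f_ty = M·x/J = 398.6 N/mm.
Resultant f_max = √[f_tx² + (f_v + f_ty)²] = √[642.2² + (152.1 + 398.6)²] = 845.9 N/mm.
Capacity per unit length: r_n/Ω = (1/2.0) × 0.6 × 550 × (0.707 × 12) = 1400 N/mm.
845.9 ≤ 1400 → adequate.

f_max ≈ 846 N/mm; adequate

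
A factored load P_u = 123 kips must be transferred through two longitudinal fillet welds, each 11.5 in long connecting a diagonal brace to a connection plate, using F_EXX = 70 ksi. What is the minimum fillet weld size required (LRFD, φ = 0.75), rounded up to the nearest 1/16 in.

Total weld length L = 23 in.
Required throat t_e = P_u / (φ × 0.6 F_EXX × L) = 123 / (0.75 × 0.6 × 70 × 23) = 0.1698 in.
Required leg w = t_e / 0.707 = 0.2401 in → use 1/4 in.

w = 1/4 in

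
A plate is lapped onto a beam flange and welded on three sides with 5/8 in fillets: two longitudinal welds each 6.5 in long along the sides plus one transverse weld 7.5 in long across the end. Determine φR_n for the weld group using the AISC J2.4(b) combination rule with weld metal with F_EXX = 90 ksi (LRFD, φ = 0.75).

φR_n ≈ 399 kips

t_e = 0.707 × 0.625 = 0.4419 in.
R_nwl = 0.6 × 90 × 0.4419 × 13 = 310.2 kips (longitudinal, 2 welds).
R_nwt = 0.6 × 90 × 0.4419 × 7.5 = 179 kips (transverse, base value).
(i) R_nwl + R_nwt = 489.2 kips; (ii) 0.85 R_nwl + 1.5 R_nwt = 532.1 kips.
R_n = max = 532.1 kips [governs: (ii)]; φR_n = 399.1 kips.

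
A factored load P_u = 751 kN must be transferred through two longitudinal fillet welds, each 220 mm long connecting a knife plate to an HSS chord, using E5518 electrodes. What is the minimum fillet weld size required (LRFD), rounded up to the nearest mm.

E55XX → F_EXX = 550 MPa.
Total weld length L = 440 mm.
Required throat t_e = P_u / (φ × 0.6 F_EXX × L) = 751 / (0.75 × 0.6 × 550 × 440 × 10⁻³) = 6.896 mm.
Required leg w = t_e / 0.707 = 9.754 mm → use 10 mm.

w = 10 mm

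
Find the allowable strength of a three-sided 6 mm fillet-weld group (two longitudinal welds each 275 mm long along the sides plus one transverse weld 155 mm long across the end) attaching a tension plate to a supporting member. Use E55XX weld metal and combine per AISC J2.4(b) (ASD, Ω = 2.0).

R_n/Ω ≈ 493 kN

E55XX → F_EXX = 550 MPa.
t_e = 0.707 × 6 = 4.242 mm.
R_nwl = 0.6 × 550 × 4.242 × 550 × 10⁻³ = 769.9 kN (longitudinal, 2 welds).
R_nwt = 0.6 × 550 × 4.242 × 155 × 10⁻³ = 217 kN (transverse, base value).
(i) R_nwl + R_nwt = 986.9 kN; (ii) 0.85 R_nwl + 1.5 R_nwt = 979.9 kN.
R_n = max = 986.9 kN [governs: (i)]; R_n/Ω = 493.5 kN.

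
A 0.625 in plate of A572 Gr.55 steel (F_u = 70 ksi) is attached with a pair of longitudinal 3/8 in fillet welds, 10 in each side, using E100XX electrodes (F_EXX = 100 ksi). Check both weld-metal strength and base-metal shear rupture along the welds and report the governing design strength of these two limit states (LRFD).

t_e = 0.707 × 0.375 = 0.2651 in; L = 20 in.
Weld metal: φR_n = 0.75 × 0.6 × 100 × 0.2651 × 20 = 238.6 kips.
Base metal (shear rupture): φR_n = 0.75 × 0.6 × 70 × 0.625 × 20 = 393.8 kips.
Governing: weld metal.

φR_n ≈ 239 kips (weld metal governs)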